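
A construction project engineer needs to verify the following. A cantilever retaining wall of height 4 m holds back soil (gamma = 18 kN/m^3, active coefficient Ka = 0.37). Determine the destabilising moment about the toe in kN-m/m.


Pa = 0.5 * Ka * gamma * H^2
= 0.5 * 0.37 * 18 * 4^2
= 53.28 kN/m
Arm = H / 3 = 4 / 3 = 1.3333 m
Mo = Pa * arm = Pa * H / 3 = 53.28 * 4 / 3 = 71.04 kN-m/m

71.04 kN-m/m


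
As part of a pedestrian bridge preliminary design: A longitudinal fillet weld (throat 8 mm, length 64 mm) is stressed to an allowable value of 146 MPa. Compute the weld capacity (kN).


Strength = throat * length * allowable stress
= 8 * 64 * 146 N
= 74752 N
= 74.75 kN

74.75 kN


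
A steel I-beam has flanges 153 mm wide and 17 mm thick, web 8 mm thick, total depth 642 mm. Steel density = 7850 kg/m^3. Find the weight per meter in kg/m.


A_flanges = 2 * 153 * 17 = 5202 mm^2
A_web = (642 - 2 * 17) * 8 = 4864 mm^2
A_total = 5202 + 4864 = 10066 mm^2 = 0.010066 m^2
Weight = rho * A = 7850 * 0.010066 = 79.0181 kg/m

79.0181 kg/m


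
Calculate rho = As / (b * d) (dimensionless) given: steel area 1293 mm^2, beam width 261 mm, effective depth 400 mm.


rho = As / (b * d)
= 1293 / (261 * 400)
= 1293 / 104400
= 0.012385 (dimensionless)

0.012385 (dimensionless)


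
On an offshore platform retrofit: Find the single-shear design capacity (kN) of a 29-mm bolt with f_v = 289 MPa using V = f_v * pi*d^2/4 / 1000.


A = pi * d^2 / 4 = pi * 29^2 / 4 = 660.5199 mm^2
V = f_v * A / 1000 = 289 * 660.5199 / 1000
= 190.8902 kN

190.8902 kN


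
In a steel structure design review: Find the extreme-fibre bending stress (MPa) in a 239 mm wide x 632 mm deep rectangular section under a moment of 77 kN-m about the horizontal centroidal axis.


I = b * h^3 / 12 = 239 * 632^3 / 12 = 5027683029.33 mm^4
y = h / 2 = 632 / 2 = 316.0 mm
M = 77 kN-m = 77000000.0 N-mm
sigma = M * y / I = 77000000.0 * 316.0 / 5027683029.33
= 4.84 MPa

4.84 MPa


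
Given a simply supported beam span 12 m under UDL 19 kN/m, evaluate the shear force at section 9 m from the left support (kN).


R_A = w * L / 2 = 19 * 12 / 2 = 114.0 kN
V(x) = R_A - w * x = 114.0 - 19 * 9
= -57.0 kN

-57.0 kN


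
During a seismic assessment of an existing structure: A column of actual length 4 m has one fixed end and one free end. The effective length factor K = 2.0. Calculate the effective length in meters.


L_eff = K * L
= 2.0 * 4
= 8.0 m

8.0 m


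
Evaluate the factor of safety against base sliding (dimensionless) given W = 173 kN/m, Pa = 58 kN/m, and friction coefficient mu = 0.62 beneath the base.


Resisting force = mu * W = 0.62 * 173 = 107.26 kN/m
FOS = Resisting / Driving = 107.26 / 58
= 1.8493 (dimensionless)

1.8493 (dimensionless)


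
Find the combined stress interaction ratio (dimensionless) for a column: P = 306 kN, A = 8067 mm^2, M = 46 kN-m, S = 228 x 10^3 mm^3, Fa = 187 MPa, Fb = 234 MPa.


f_a = P / A = 306000.0 / 8067 = 37.9323 MPa
f_b = M / S = 46000000.0 / 228000.0 = 201.7544 MPa
Ratio = f_a / Fa + f_b / Fb
= 37.9323 / 187 + 201.7544 / 234
= 1.065 (dimensionless)

1.065 (dimensionless)


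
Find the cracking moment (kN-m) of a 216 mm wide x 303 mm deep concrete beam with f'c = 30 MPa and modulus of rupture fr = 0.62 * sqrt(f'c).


fr = 0.62 * sqrt(30) = 0.62 * 5.4772 = 3.3959 MPa
I = 216 * 303^3 / 12 = 500726286.0 mm^4
y_t = 151.5 mm
M_cr = fr * I / y_t = 3.3959 * 500726286.0 / 151.5 N-mm
= 11.2238 kN-m

11.2238 kN-m


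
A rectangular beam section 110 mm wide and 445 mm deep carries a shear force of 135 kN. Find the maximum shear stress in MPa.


A = b * h = 110 * 445 = 48950 mm^2
V = 135 kN = 135000.0 N
tau_max = 1.5 * V / A = 1.5 * 135000.0 / 48950
= 4.1369 MPa

4.1369 MPa


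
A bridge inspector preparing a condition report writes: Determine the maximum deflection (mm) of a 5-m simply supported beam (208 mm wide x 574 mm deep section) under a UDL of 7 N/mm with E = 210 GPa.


I = 208 * 574^3 / 12 = 3278066549.33 mm^4
L = 5000.0 mm, w = 7 N/mm, E = 210000.0 MPa
delta = 5 * w * L^4 / (384 * E * I)
= 5 * 7 * 5000.0^4 / (384 * 210000.0 * 3278066549.33)
= 0.0828 mm

0.0828 mm


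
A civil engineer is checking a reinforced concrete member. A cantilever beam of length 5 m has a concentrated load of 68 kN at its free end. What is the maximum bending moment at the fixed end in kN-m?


For a cantilever with a point load at the free end:
M_max = P * L = 68 * 5 = 340 kN-m

340 kN-m


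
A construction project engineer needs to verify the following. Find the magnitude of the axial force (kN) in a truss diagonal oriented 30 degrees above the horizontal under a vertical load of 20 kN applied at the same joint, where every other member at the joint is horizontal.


At the joint, only the diagonal has a vertical component, so vertical equilibrium gives:
F * sin(30) = 20
F = 20 / sin(30)
= 20 / 0.5
= 40.0 kN

40.0 kN


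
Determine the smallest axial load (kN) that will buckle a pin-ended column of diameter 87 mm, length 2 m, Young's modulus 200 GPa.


I = pi * d^4 / 64 = 2812204.57 mm^4
L = 2000.0 mm
P_cr = pi^2 * E * I / L^2
= 9.8696 * 200000.0 * 2812204.57 / 2000.0^2
= 1387767.33 N = 1387.7673 kN

1387.7673 kN


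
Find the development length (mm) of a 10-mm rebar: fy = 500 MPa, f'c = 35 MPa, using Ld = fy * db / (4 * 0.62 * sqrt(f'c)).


Ld = (fy * db) / (4 * 0.62 * sqrt(f'c))
= (500 * 10) / (4 * 0.62 * sqrt(35))
= 5000 / 14.6719
= 340.79 mm

340.79 mm


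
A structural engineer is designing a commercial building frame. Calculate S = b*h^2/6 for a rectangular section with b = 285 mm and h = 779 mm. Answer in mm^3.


S = b * h^2 / 6
= 285 * 779^2 / 6
= 285 * 606841 / 6
= 28824947.5 mm^3

28824947.5 mm^3


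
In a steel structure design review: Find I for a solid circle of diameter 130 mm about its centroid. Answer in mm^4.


r = d / 2 = 130 / 2 = 65.0 mm
I = pi * r^4 / 4 = pi * 65.0^4 / 4
= 14019848.09 mm^4

14019848.09 mm^4


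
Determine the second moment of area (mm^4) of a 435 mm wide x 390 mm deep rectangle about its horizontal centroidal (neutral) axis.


I = b * h^3 / 12
= 435 * 390^3 / 12
= 435 * 59319000 / 12
= 2150313750.0 mm^4

2150313750.0 mm^4


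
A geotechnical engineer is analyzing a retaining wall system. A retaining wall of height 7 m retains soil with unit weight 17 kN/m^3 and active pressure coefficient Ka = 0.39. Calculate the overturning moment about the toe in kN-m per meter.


Pa = 0.5 * Ka * gamma * H^2
= 0.5 * 0.39 * 17 * 7^2
= 162.435 kN/m
Arm = H / 3 = 7 / 3 = 2.3333 m
Mo = Pa * arm = Pa * H / 3 = 162.435 * 7 / 3 = 379.015 kN-m/m

379.015 kN-m/m


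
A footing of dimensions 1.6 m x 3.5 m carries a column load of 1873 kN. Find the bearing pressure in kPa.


A = 1.6 * 3.5 = 5.6 m^2
q = P / A = 1873 / 5.6
= 334.4643 kPa

334.4643 kPa


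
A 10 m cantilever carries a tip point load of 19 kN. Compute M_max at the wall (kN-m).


For a cantilever with a point load at the free end:
M_max = P * L = 19 * 10 = 190 kN-m

190 kN-m


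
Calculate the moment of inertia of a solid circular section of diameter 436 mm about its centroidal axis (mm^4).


r = d / 2 = 436 / 2 = 218.0 mm
I = pi * r^4 / 4 = pi * 218.0^4 / 4
= 1773845766.37 mm^4

1773845766.37 mm^4


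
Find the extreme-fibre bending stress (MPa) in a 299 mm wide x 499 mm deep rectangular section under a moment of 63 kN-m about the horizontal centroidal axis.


I = b * h^3 / 12 = 299 * 499^3 / 12 = 3095933183.42 mm^4
y = h / 2 = 499 / 2 = 249.5 mm
M = 63 kN-m = 63000000.0 N-mm
sigma = M * y / I = 63000000.0 * 249.5 / 3095933183.42
= 5.08 MPa

5.08 MPa


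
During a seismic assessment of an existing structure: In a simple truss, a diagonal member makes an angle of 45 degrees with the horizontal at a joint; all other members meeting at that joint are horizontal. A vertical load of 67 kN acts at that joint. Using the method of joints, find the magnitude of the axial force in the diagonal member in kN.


At the joint, only the diagonal has a vertical component, so vertical equilibrium gives:
F * sin(45) = 67
F = 67 / sin(45)
= 67 / 0.707107
= 94.75 kN

94.75 kN


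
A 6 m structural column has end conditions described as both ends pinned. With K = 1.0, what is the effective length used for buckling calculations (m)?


L_eff = K * L
= 1.0 * 6
= 6.0 m

6.0 m


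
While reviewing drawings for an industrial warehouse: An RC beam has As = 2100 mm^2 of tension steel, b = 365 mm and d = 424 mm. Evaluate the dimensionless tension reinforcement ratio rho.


rho = As / (b * d)
= 2100 / (365 * 424)
= 2100 / 154760
= 0.013569 (dimensionless)

0.013569 (dimensionless)


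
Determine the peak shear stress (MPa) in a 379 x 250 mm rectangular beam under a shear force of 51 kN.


A = b * h = 379 * 250 = 94750 mm^2
V = 51 kN = 51000.0 N
tau_max = 1.5 * V / A = 1.5 * 51000.0 / 94750
= 0.8074 MPa

0.8074 MPa


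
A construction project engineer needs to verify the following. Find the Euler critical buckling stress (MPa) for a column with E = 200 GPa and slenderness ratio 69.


sigma_cr = pi^2 * E / lambda^2
= 9.8696 * 200000.0 / 69^2
= 9.8696 * 200000.0 / 4761
= 414.6022 MPa

414.6022 MPa


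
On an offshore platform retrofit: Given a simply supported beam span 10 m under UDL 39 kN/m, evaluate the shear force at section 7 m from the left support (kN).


R_A = w * L / 2 = 39 * 10 / 2 = 195.0 kN
V(x) = R_A - w * x = 195.0 - 39 * 7
= -78.0 kN

-78.0 kN


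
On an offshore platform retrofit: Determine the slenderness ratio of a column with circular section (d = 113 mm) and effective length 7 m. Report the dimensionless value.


Radius of gyration r = d / 4 = 113 / 4 = 28.25 mm
L_eff = 7000.0 mm
Slenderness ratio = L / r = 7000.0 / 28.25 = 247.79 (dimensionless)

247.79 (dimensionless)


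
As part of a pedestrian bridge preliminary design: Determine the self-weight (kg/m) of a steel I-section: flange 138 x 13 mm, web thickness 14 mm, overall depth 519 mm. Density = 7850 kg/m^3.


A_flanges = 2 * 138 * 13 = 3588 mm^2
A_web = (519 - 2 * 13) * 14 = 6902 mm^2
A_total = 3588 + 6902 = 10490 mm^2 = 0.010490 m^2
Weight = rho * A = 7850 * 0.010490 = 82.3465 kg/m

82.3465 kg/m


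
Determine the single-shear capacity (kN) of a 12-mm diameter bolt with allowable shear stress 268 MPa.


A = pi * d^2 / 4 = pi * 12^2 / 4 = 113.0973 mm^2
V = f_v * A / 1000 = 268 * 113.0973 / 1000
= 30.3101 kN

30.3101 kN


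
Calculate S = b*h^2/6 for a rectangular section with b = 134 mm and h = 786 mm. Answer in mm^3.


S = b * h^2 / 6
= 134 * 786^2 / 6
= 134 * 617796 / 6
= 13797444.0 mm^3

13797444.0 mm^3


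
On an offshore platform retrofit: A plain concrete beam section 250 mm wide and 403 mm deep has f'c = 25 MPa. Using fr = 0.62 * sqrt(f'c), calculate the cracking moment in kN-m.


fr = 0.62 * sqrt(25) = 0.62 * 5.0 = 3.1 MPa
I = 250 * 403^3 / 12 = 1363558895.83 mm^4
y_t = 201.5 mm
M_cr = fr * I / y_t = 3.1 * 1363558895.83 / 201.5 N-mm
= 20.9778 kN-m

20.9778 kN-m


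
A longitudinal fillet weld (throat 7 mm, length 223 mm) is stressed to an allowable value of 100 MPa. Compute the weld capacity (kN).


Strength = throat * length * allowable stress
= 7 * 223 * 100 N
= 156100 N
= 156.1 kN

156.1 kN


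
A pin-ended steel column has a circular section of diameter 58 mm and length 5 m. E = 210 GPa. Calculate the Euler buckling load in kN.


I = pi * d^4 / 64 = 555497.2 mm^4
L = 5000.0 mm
P_cr = pi^2 * E * I / L^2
= 9.8696 * 210000.0 * 555497.2 / 5000.0^2
= 46053.32 N = 46.0533 kN

46.0533 kN


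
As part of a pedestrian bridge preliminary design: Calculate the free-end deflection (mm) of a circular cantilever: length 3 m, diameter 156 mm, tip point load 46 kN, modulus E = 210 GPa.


I = pi * d^4 / 64 = pi * 156^4 / 64 = 29071557.0 mm^4
L = 3000.0 mm, P = 46000.0 N, E = 210000.0 MPa
delta = P * L^3 / (3 * E * I)
= 46000.0 * 3000.0^3 / (3 * 210000.0 * 29071557.0)
= 67.813 mm

67.813 mm


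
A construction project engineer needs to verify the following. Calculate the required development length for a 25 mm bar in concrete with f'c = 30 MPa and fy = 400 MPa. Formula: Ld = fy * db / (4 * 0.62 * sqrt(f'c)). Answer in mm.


Ld = (fy * db) / (4 * 0.62 * sqrt(f'c))
= (400 * 25) / (4 * 0.62 * sqrt(30))
= 10000 / 13.5835
= 736.19 mm

736.19 mm


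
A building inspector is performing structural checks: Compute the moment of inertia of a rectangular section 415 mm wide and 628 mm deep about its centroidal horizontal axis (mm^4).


I = b * h^3 / 12
= 415 * 628^3 / 12
= 415 * 247673152 / 12
= 8565363173.33 mm^4

8565363173.33 mm^4


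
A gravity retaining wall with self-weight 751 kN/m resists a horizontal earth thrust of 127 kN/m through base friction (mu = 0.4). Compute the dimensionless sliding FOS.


Resisting force = mu * W = 0.4 * 751 = 300.4 kN/m
FOS = Resisting / Driving = 300.4 / 127
= 2.3654 (dimensionless)

2.3654 (dimensionless)


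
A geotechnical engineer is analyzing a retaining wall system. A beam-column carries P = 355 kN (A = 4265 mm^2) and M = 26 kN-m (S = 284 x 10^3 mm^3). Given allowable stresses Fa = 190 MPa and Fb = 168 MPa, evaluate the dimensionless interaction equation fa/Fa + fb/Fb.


f_a = P / A = 355000.0 / 4265 = 83.2356 MPa
f_b = M / S = 26000000.0 / 284000.0 = 91.5493 MPa
Ratio = f_a / Fa + f_b / Fb
= 83.2356 / 190 + 91.5493 / 168
= 0.983 (dimensionless)

0.983 (dimensionless)


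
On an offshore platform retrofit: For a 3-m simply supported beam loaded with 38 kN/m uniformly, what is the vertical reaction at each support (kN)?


Total load = w * L = 38 * 3 = 114 kN
By symmetry, each reaction R = total / 2 = 114 / 2 = 57.0 kN

57.0 kN


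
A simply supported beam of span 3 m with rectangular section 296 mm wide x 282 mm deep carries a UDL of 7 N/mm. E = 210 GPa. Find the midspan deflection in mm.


I = 296 * 282^3 / 12 = 553168944.0 mm^4
L = 3000.0 mm, w = 7 N/mm, E = 210000.0 MPa
delta = 5 * w * L^4 / (384 * E * I)
= 5 * 7 * 3000.0^4 / (384 * 210000.0 * 553168944.0)
= 0.0636 mm

0.0636 mm


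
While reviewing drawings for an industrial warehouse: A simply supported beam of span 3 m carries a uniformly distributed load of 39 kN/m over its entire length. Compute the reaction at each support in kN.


Total load = w * L = 39 * 3 = 117 kN
By symmetry, each reaction R = total / 2 = 117 / 2 = 58.5 kN

58.5 kN


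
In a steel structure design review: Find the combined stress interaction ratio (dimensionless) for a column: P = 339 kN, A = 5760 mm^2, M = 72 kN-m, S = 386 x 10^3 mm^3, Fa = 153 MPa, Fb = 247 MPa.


f_a = P / A = 339000.0 / 5760 = 58.8542 MPa
f_b = M / S = 72000000.0 / 386000.0 = 186.5285 MPa
Ratio = f_a / Fa + f_b / Fb
= 58.8542 / 153 + 186.5285 / 247
= 1.1398 (dimensionless)

1.1398 (dimensionless)


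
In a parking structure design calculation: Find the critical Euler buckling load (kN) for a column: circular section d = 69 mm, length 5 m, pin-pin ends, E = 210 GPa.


I = pi * d^4 / 64 = 1112669.7 mm^4
L = 5000.0 mm
P_cr = pi^2 * E * I / L^2
= 9.8696 * 210000.0 * 1112669.7 / 5000.0^2
= 92245.52 N = 92.2455 kN

92.2455 kN


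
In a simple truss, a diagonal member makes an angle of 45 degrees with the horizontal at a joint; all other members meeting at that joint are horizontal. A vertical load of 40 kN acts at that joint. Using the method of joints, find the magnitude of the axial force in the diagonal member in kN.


At the joint, only the diagonal has a vertical component, so vertical equilibrium gives:
F * sin(45) = 40
F = 40 / sin(45)
= 40 / 0.707107
= 56.57 kN

56.57 kN


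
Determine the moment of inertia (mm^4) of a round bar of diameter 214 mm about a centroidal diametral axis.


r = d / 2 = 214 / 2 = 107.0 mm
I = pi * r^4 / 4 = pi * 107.0^4 / 4
= 102949677.88 mm^4

102949677.88 mm^4


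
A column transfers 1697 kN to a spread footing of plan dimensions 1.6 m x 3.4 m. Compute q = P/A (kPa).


A = 1.6 * 3.4 = 5.44 m^2
q = P / A = 1697 / 5.44
= 311.9485 kPa

311.9485 kPa


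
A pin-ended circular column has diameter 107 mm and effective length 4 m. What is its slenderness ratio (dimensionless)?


Radius of gyration r = d / 4 = 107 / 4 = 26.75 mm
L_eff = 4000.0 mm
Slenderness ratio = L / r = 4000.0 / 26.75 = 149.53 (dimensionless)

149.53 (dimensionless)


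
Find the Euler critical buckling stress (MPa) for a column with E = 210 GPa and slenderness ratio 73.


sigma_cr = pi^2 * E / lambda^2
= 9.8696 * 210000.0 / 73^2
= 9.8696 * 210000.0 / 5329
= 388.9317 MPa

388.9317 MPa


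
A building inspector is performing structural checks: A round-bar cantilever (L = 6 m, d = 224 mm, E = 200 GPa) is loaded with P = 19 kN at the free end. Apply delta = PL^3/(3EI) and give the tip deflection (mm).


I = pi * d^4 / 64 = pi * 224^4 / 64 = 123583921.54 mm^4
L = 6000.0 mm, P = 19000.0 N, E = 200000.0 MPa
delta = P * L^3 / (3 * E * I)
= 19000.0 * 6000.0^3 / (3 * 200000.0 * 123583921.54)
= 55.347 mm

55.347 mm


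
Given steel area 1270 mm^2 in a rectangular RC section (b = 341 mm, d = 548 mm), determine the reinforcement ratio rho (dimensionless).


rho = As / (b * d)
= 1270 / (341 * 548)
= 1270 / 186868
= 0.006796 (dimensionless)

0.006796 (dimensionless)


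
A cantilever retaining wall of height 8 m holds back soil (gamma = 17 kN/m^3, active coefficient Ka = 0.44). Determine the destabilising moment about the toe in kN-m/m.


Pa = 0.5 * Ka * gamma * H^2
= 0.5 * 0.44 * 17 * 8^2
= 239.36 kN/m
Arm = H / 3 = 8 / 3 = 2.6667 m
Mo = Pa * arm = Pa * H / 3 = 239.36 * 8 / 3 = 638.2933 kN-m/m

638.2933 kN-m/m


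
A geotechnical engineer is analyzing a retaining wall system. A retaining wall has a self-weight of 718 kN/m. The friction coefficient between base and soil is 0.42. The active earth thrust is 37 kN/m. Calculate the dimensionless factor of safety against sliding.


Resisting force = mu * W = 0.42 * 718 = 301.56 kN/m
FOS = Resisting / Driving = 301.56 / 37
= 8.1503 (dimensionless)

8.1503 (dimensionless)


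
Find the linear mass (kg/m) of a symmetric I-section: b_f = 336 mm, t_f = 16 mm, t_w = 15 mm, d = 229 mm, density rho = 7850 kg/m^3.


A_flanges = 2 * 336 * 16 = 10752 mm^2
A_web = (229 - 2 * 16) * 15 = 2955 mm^2
A_total = 10752 + 2955 = 13707 mm^2 = 0.013707 m^2
Weight = rho * A = 7850 * 0.013707 = 107.6 kg/m

107.6 kg/m


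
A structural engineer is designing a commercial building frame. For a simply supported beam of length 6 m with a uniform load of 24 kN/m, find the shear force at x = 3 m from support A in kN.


R_A = w * L / 2 = 24 * 6 / 2 = 72.0 kN
V(x) = R_A - w * x = 72.0 - 24 * 3
= 0.0 kN

0.0 kN


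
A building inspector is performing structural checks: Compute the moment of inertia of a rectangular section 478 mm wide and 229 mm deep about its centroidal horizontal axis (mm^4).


I = b * h^3 / 12
= 478 * 229^3 / 12
= 478 * 12008989 / 12
= 478358061.83 mm^4

478358061.83 mm^4


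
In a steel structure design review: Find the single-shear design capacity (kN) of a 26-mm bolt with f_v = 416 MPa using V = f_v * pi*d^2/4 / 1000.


A = pi * d^2 / 4 = pi * 26^2 / 4 = 530.9292 mm^2
V = f_v * A / 1000 = 416 * 530.9292 / 1000
= 220.8665 kN

220.8665 kN


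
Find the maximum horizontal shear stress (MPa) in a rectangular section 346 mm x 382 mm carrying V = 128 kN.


A = b * h = 346 * 382 = 132172 mm^2
V = 128 kN = 128000.0 N
tau_max = 1.5 * V / A = 1.5 * 128000.0 / 132172
= 1.4527 MPa

1.4527 MPa


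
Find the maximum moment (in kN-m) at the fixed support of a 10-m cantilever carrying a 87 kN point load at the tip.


For a cantilever with a point load at the free end:
M_max = P * L = 87 * 10 = 870 kN-m

870 kN-m


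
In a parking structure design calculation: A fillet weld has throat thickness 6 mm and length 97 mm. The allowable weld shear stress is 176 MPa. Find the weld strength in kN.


Strength = throat * length * allowable stress
= 6 * 97 * 176 N
= 102432 N
= 102.43 kN

102.43 kN


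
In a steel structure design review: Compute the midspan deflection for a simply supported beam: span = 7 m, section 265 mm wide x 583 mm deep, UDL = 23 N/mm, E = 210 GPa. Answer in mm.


I = 265 * 583^3 / 12 = 4375929254.58 mm^4
L = 7000.0 mm, w = 23 N/mm, E = 210000.0 MPa
delta = 5 * w * L^4 / (384 * E * I)
= 5 * 23 * 7000.0^4 / (384 * 210000.0 * 4375929254.58)
= 0.7825 mm

0.7825 mm


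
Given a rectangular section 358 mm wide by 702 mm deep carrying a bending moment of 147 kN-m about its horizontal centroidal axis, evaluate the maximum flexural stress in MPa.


I = b * h^3 / 12 = 358 * 702^3 / 12 = 10320794172.0 mm^4
y = h / 2 = 702 / 2 = 351.0 mm
M = 147 kN-m = 147000000.0 N-mm
sigma = M * y / I = 147000000.0 * 351.0 / 10320794172.0
= 5.0 MPa

5.0 MPa


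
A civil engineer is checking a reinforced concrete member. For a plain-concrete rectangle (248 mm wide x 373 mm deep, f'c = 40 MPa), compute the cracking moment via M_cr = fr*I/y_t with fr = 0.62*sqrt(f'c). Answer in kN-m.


fr = 0.62 * sqrt(40) = 0.62 * 6.3246 = 3.9212 MPa
I = 248 * 373^3 / 12 = 1072499084.67 mm^4
y_t = 186.5 mm
M_cr = fr * I / y_t = 3.9212 * 1072499084.67 / 186.5 N-mm
= 22.5496 kN-m

22.5496 kN-m


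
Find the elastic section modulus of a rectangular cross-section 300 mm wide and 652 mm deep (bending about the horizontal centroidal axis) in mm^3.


S = b * h^2 / 6
= 300 * 652^2 / 6
= 300 * 425104 / 6
= 21255200.0 mm^3

21255200.0 mm^3


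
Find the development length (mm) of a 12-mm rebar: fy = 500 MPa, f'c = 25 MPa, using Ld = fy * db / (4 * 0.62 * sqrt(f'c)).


Ld = (fy * db) / (4 * 0.62 * sqrt(f'c))
= (500 * 12) / (4 * 0.62 * sqrt(25))
= 6000 / 12.4
= 483.87 mm

483.87 mm


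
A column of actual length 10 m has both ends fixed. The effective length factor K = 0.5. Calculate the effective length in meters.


L_eff = K * L
= 0.5 * 10
= 5.0 m

5.0 m


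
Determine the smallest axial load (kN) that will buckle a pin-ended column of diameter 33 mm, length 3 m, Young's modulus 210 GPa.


I = pi * d^4 / 64 = 58213.76 mm^4
L = 3000.0 mm
P_cr = pi^2 * E * I / L^2
= 9.8696 * 210000.0 * 58213.76 / 3000.0^2
= 13406.09 N = 13.4061 kN

13.4061 kN


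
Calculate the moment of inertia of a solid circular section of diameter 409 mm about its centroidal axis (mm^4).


r = d / 2 = 409 / 2 = 204.5 mm
I = pi * r^4 / 4 = pi * 204.5^4 / 4
= 1373609009.63 mm^4

1373609009.63 mm^4


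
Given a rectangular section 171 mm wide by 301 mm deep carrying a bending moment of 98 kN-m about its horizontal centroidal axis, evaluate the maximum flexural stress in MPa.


I = b * h^3 / 12 = 171 * 301^3 / 12 = 388610339.25 mm^4
y = h / 2 = 301 / 2 = 150.5 mm
M = 98 kN-m = 98000000.0 N-mm
sigma = M * y / I = 98000000.0 * 150.5 / 388610339.25
= 37.95 MPa

37.95 MPa


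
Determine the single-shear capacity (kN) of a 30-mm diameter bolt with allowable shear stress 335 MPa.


A = pi * d^2 / 4 = pi * 30^2 / 4 = 706.8583 mm^2
V = f_v * A / 1000 = 335 * 706.8583 / 1000
= 236.7975 kN

236.7975 kN


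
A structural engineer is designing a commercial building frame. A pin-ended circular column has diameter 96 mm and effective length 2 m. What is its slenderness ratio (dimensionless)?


Radius of gyration r = d / 4 = 96 / 4 = 24.0 mm
L_eff = 2000.0 mm
Slenderness ratio = L / r = 2000.0 / 24.0 = 83.33 (dimensionless)

83.33 (dimensionless)


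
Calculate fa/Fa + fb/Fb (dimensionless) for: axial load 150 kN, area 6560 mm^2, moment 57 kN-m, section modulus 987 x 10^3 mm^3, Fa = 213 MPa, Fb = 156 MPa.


f_a = P / A = 150000.0 / 6560 = 22.8659 MPa
f_b = M / S = 57000000.0 / 987000.0 = 57.7508 MPa
Ratio = f_a / Fa + f_b / Fb
= 22.8659 / 213 + 57.7508 / 156
= 0.4775 (dimensionless)

0.4775 (dimensionless)


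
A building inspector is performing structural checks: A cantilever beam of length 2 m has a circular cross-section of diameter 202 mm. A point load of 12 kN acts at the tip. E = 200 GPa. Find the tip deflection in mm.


I = pi * d^4 / 64 = pi * 202^4 / 64 = 81728847.83 mm^4
L = 2000.0 mm, P = 12000.0 N, E = 200000.0 MPa
delta = P * L^3 / (3 * E * I)
= 12000.0 * 2000.0^3 / (3 * 200000.0 * 81728847.83)
= 1.9577 mm

1.9577 mm


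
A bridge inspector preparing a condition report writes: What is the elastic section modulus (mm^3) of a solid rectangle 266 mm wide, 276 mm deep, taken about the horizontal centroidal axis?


S = b * h^2 / 6
= 266 * 276^2 / 6
= 266 * 76176 / 6
= 3377136.0 mm^3

3377136.0 mm^3


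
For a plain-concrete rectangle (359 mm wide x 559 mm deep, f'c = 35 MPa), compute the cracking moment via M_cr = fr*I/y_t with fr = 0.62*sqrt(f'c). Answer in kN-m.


fr = 0.62 * sqrt(35) = 0.62 * 5.9161 = 3.668 MPa
I = 359 * 559^3 / 12 = 5225749963.42 mm^4
y_t = 279.5 mm
M_cr = fr * I / y_t = 3.668 * 5225749963.42 / 279.5 N-mm
= 68.5792 kN-m

68.5792 kN-m


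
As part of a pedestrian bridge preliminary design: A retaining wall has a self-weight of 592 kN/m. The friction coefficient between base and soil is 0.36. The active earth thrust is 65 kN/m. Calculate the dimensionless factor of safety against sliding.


Resisting force = mu * W = 0.36 * 592 = 213.12 kN/m
FOS = Resisting / Driving = 213.12 / 65
= 3.2788 (dimensionless)

3.2788 (dimensionless)


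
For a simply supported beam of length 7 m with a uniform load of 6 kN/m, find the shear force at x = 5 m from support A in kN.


R_A = w * L / 2 = 6 * 7 / 2 = 21.0 kN
V(x) = R_A - w * x = 21.0 - 6 * 5
= -9.0 kN

-9.0 kN


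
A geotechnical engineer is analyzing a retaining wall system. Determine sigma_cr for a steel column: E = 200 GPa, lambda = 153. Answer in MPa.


sigma_cr = pi^2 * E / lambda^2
= 9.8696 * 200000.0 / 153^2
= 9.8696 * 200000.0 / 23409
= 84.3232 MPa

84.3232 MPa


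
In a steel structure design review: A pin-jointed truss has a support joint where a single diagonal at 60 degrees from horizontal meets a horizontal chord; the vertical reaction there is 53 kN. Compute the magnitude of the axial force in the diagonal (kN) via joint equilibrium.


At the joint, only the diagonal has a vertical component, so vertical equilibrium gives:
F * sin(60) = 53
F = 53 / sin(60)
= 53 / 0.866025
= 61.2 kN

61.2 kN


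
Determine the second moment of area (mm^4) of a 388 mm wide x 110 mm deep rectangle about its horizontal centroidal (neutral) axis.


I = b * h^3 / 12
= 388 * 110^3 / 12
= 388 * 1331000 / 12
= 43035666.67 mm^4

43035666.67 mm^4


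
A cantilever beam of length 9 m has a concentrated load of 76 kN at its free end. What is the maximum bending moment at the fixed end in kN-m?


For a cantilever with a point load at the free end:
M_max = P * L = 76 * 9 = 684 kN-m

684 kN-m


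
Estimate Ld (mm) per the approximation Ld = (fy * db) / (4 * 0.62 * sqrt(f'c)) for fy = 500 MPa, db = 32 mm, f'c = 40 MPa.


Ld = (fy * db) / (4 * 0.62 * sqrt(f'c))
= (500 * 32) / (4 * 0.62 * sqrt(40))
= 16000 / 15.6849
= 1020.09 mm

1020.09 mm


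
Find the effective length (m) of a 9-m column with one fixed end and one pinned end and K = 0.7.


L_eff = K * L
= 0.7 * 9
= 6.3 m

6.3 m


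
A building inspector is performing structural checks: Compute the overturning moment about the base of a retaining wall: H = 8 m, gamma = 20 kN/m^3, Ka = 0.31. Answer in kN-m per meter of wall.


Pa = 0.5 * Ka * gamma * H^2
= 0.5 * 0.31 * 20 * 8^2
= 198.4 kN/m
Arm = H / 3 = 8 / 3 = 2.6667 m
Mo = Pa * arm = Pa * H / 3 = 198.4 * 8 / 3 = 529.0667 kN-m/m

529.0667 kN-m/m


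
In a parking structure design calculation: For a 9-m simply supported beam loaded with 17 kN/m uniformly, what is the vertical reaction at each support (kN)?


Total load = w * L = 17 * 9 = 153 kN
By symmetry, each reaction R = total / 2 = 153 / 2 = 76.5 kN

76.5 kN


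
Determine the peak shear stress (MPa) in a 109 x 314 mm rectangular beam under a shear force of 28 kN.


A = b * h = 109 * 314 = 34226 mm^2
V = 28 kN = 28000.0 N
tau_max = 1.5 * V / A = 1.5 * 28000.0 / 34226
= 1.2271 MPa

1.2271 MPa


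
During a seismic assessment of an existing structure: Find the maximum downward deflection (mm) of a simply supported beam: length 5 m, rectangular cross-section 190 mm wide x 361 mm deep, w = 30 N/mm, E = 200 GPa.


I = 190 * 361^3 / 12 = 744893115.83 mm^4
L = 5000.0 mm, w = 30 N/mm, E = 200000.0 MPa
delta = 5 * w * L^4 / (384 * E * I)
= 5 * 30 * 5000.0^4 / (384 * 200000.0 * 744893115.83)
= 1.6388 mm

1.6388 mm


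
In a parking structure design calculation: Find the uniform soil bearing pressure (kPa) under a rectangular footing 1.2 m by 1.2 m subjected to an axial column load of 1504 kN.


A = 1.2 * 1.2 = 1.44 m^2
q = P / A = 1504 / 1.44
= 1044.4444 kPa

1044.4444 kPa


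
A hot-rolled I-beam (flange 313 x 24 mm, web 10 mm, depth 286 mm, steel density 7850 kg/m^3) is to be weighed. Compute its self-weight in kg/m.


A_flanges = 2 * 313 * 24 = 15024 mm^2
A_web = (286 - 2 * 24) * 10 = 2380 mm^2
A_total = 15024 + 2380 = 17404 mm^2 = 0.017404 m^2
Weight = rho * A = 7850 * 0.017404 = 136.6214 kg/m

136.6214 kg/m


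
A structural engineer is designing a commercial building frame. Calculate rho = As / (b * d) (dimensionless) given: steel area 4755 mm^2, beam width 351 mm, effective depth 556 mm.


rho = As / (b * d)
= 4755 / (351 * 556)
= 4755 / 195156
= 0.024365 (dimensionless)

0.024365 (dimensionless)


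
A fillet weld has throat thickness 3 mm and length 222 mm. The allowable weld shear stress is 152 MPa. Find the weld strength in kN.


Strength = throat * length * allowable stress
= 3 * 222 * 152 N
= 101232 N
= 101.23 kN

101.23 kN


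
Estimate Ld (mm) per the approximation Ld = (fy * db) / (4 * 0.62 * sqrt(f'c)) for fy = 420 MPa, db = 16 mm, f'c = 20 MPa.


Ld = (fy * db) / (4 * 0.62 * sqrt(f'c))
= (420 * 16) / (4 * 0.62 * sqrt(20))
= 6720 / 11.0909
= 605.9 mm

605.9 mm


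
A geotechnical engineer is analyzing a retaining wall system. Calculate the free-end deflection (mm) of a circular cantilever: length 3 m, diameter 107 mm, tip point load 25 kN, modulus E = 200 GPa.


I = pi * d^4 / 64 = pi * 107^4 / 64 = 6434354.87 mm^4
L = 3000.0 mm, P = 25000.0 N, E = 200000.0 MPa
delta = P * L^3 / (3 * E * I)
= 25000.0 * 3000.0^3 / (3 * 200000.0 * 6434354.87)
= 174.8427 mm

174.8427 mm


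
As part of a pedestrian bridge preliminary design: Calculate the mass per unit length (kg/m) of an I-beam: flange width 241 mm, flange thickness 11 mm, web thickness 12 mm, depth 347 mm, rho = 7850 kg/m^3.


A_flanges = 2 * 241 * 11 = 5302 mm^2
A_web = (347 - 2 * 11) * 12 = 3900 mm^2
A_total = 5302 + 3900 = 9202 mm^2 = 0.009202 m^2
Weight = rho * A = 7850 * 0.009202 = 72.2357 kg/m

72.2357 kg/m


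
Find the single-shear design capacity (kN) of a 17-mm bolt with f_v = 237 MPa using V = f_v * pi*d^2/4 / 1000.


A = pi * d^2 / 4 = pi * 17^2 / 4 = 226.9801 mm^2
V = f_v * A / 1000 = 237 * 226.9801 / 1000
= 53.7943 kN

53.7943 kN


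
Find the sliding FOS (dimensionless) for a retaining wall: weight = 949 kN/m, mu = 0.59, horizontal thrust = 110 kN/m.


Resisting force = mu * W = 0.59 * 949 = 559.91 kN/m
FOS = Resisting / Driving = 559.91 / 110
= 5.0901 (dimensionless)

5.0901 (dimensionless)


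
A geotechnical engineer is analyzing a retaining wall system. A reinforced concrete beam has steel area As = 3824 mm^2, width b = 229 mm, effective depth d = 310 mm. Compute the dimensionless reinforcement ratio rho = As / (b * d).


rho = As / (b * d)
= 3824 / (229 * 310)
= 3824 / 70990
= 0.053867 (dimensionless)

0.053867 (dimensionless)


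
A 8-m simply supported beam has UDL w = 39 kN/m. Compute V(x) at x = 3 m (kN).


R_A = w * L / 2 = 39 * 8 / 2 = 156.0 kN
V(x) = R_A - w * x = 156.0 - 39 * 3
= 39.0 kN

39.0 kN


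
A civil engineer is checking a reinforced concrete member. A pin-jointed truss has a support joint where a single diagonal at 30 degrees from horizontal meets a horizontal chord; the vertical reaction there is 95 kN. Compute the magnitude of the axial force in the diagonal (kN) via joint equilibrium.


At the joint, only the diagonal has a vertical component, so vertical equilibrium gives:
F * sin(30) = 95
F = 95 / sin(30)
= 95 / 0.5
= 190.0 kN

190.0 kN


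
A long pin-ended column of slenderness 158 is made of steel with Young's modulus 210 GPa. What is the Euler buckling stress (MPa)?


sigma_cr = pi^2 * E / lambda^2
= 9.8696 * 210000.0 / 158^2
= 9.8696 * 210000.0 / 24964
= 83.0242 MPa

83.0242 MPa


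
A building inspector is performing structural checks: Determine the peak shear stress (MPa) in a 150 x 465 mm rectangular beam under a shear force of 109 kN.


A = b * h = 150 * 465 = 69750 mm^2
V = 109 kN = 109000.0 N
tau_max = 1.5 * V / A = 1.5 * 109000.0 / 69750
= 2.3441 MPa

2.3441 MPa


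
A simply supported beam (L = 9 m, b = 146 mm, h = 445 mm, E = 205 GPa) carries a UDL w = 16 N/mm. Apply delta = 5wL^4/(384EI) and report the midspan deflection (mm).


I = 146 * 445^3 / 12 = 1072140354.17 mm^4
L = 9000.0 mm, w = 16 N/mm, E = 205000.0 MPa
delta = 5 * w * L^4 / (384 * E * I)
= 5 * 16 * 9000.0^4 / (384 * 205000.0 * 1072140354.17)
= 6.219 mm

6.219 mm


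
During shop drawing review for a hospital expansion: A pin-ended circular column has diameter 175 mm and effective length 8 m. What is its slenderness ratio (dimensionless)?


Radius of gyration r = d / 4 = 175 / 4 = 43.75 mm
L_eff = 8000.0 mm
Slenderness ratio = L / r = 8000.0 / 43.75 = 182.86 (dimensionless)

182.86 (dimensionless)


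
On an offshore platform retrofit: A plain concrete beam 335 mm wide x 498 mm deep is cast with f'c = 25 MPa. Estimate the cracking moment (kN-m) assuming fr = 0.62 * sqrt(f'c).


fr = 0.62 * sqrt(25) = 0.62 * 5.0 = 3.1 MPa
I = 335 * 498^3 / 12 = 3447875610.0 mm^4
y_t = 249.0 mm
M_cr = fr * I / y_t = 3.1 * 3447875610.0 / 249.0 N-mm
= 42.9254 kN-m

42.9254 kN-m


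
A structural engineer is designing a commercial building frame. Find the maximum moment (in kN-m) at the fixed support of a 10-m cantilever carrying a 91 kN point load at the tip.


For a cantilever with a point load at the free end:
M_max = P * L = 91 * 10 = 910 kN-m

910 kN-m


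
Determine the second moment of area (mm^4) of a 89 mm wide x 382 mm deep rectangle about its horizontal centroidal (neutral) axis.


I = b * h^3 / 12
= 89 * 382^3 / 12
= 89 * 55742968 / 12
= 413427012.67 mm^4

413427012.67 mm^4


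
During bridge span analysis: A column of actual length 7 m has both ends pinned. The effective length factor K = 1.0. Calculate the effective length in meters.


L_eff = K * L
= 1.0 * 7
= 7.0 m

7.0 m


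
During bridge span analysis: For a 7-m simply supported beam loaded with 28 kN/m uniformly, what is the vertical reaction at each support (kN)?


Total load = w * L = 28 * 7 = 196 kN
By symmetry, each reaction R = total / 2 = 196 / 2 = 98.0 kN

98.0 kN


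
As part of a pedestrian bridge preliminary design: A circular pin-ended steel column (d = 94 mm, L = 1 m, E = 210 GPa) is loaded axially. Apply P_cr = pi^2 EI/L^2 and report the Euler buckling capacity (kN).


I = pi * d^4 / 64 = 3832492.5 mm^4
L = 1000.0 mm
P_cr = pi^2 * E * I / L^2
= 9.8696 * 210000.0 * 3832492.5 / 1000.0^2
= 7943288.81 N = 7943.2888 kN

7943.2888 kN


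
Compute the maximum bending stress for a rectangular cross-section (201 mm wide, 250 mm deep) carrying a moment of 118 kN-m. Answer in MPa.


I = b * h^3 / 12 = 201 * 250^3 / 12 = 261718750.0 mm^4
y = h / 2 = 250 / 2 = 125.0 mm
M = 118 kN-m = 118000000.0 N-mm
sigma = M * y / I = 118000000.0 * 125.0 / 261718750.0
= 56.36 MPa

56.36 MPa


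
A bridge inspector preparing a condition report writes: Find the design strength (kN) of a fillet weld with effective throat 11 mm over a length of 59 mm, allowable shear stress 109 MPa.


Strength = throat * length * allowable stress
= 11 * 59 * 109 N
= 70741 N
= 70.74 kN

70.74 kN


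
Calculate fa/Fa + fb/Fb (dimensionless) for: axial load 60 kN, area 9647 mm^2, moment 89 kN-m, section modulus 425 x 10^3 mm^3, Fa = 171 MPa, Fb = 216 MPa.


f_a = P / A = 60000.0 / 9647 = 6.2196 MPa
f_b = M / S = 89000000.0 / 425000.0 = 209.4118 MPa
Ratio = f_a / Fa + f_b / Fb
= 6.2196 / 171 + 209.4118 / 216
= 1.0059 (dimensionless)

1.0059 (dimensionless)


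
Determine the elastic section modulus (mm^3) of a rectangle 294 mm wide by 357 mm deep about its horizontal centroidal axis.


S = b * h^2 / 6
= 294 * 357^2 / 6
= 294 * 127449 / 6
= 6245001.0 mm^3

6245001.0 mm^3


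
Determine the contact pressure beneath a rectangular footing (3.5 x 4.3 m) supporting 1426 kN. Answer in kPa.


A = 3.5 * 4.3 = 15.05 m^2
q = P / A = 1426 / 15.05
= 94.7508 kPa

94.7508 kPa


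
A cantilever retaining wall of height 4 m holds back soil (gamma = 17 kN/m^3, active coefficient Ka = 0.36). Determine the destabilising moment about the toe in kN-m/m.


Pa = 0.5 * Ka * gamma * H^2
= 0.5 * 0.36 * 17 * 4^2
= 48.96 kN/m
Arm = H / 3 = 4 / 3 = 1.3333 m
Mo = Pa * arm = Pa * H / 3 = 48.96 * 4 / 3 = 65.28 kN-m/m

65.28 kN-m/m


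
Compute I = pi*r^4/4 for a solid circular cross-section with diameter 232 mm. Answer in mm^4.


r = d / 2 = 232 / 2 = 116.0 mm
I = pi * r^4 / 4 = pi * 116.0^4 / 4
= 142207282.79 mm^4

142207282.79 mm^4


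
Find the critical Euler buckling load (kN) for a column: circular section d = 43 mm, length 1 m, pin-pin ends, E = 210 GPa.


I = pi * d^4 / 64 = 167820.0 mm^4
L = 1000.0 mm
P_cr = pi^2 * E * I / L^2
= 9.8696 * 210000.0 * 167820.0 / 1000.0^2
= 347826.58 N = 347.8266 kN

347.8266 kN


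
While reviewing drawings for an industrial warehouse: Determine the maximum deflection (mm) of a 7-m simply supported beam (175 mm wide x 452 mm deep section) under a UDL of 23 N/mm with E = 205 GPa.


I = 175 * 452^3 / 12 = 1346703866.67 mm^4
L = 7000.0 mm, w = 23 N/mm, E = 205000.0 MPa
delta = 5 * w * L^4 / (384 * E * I)
= 5 * 23 * 7000.0^4 / (384 * 205000.0 * 1346703866.67)
= 2.6046 mm

2.6046 mm


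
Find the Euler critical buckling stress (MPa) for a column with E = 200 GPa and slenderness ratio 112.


sigma_cr = pi^2 * E / lambda^2
= 9.8696 * 200000.0 / 112^2
= 9.8696 * 200000.0 / 12544
= 157.3598 MPa

157.3598 MPa


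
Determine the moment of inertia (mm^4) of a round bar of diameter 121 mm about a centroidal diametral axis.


r = d / 2 = 121 / 2 = 60.5 mm
I = pi * r^4 / 4 = pi * 60.5^4 / 4
= 10522316.97 mm^4

10522316.97 mm^4


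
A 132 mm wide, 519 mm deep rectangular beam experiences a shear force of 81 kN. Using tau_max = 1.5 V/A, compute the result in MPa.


A = b * h = 132 * 519 = 68508 mm^2
V = 81 kN = 81000.0 N
tau_max = 1.5 * V / A = 1.5 * 81000.0 / 68508
= 1.7735 MPa

1.7735 MPa


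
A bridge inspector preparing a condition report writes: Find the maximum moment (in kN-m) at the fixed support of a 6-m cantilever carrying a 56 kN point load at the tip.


For a cantilever with a point load at the free end:
M_max = P * L = 56 * 6 = 336 kN-m

336 kN-m


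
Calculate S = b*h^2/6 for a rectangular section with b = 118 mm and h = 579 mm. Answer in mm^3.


S = b * h^2 / 6
= 118 * 579^2 / 6
= 118 * 335241 / 6
= 6593073.0 mm^3

6593073.0 mm^3


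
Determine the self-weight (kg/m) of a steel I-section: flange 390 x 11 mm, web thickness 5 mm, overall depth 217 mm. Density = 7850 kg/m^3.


A_flanges = 2 * 390 * 11 = 8580 mm^2
A_web = (217 - 2 * 11) * 5 = 975 mm^2
A_total = 8580 + 975 = 9555 mm^2 = 0.009555 m^2
Weight = rho * A = 7850 * 0.009555 = 75.0067 kg/m

75.0067 kg/m


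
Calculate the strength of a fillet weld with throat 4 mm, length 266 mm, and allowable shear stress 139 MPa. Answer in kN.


Strength = throat * length * allowable stress
= 4 * 266 * 139 N
= 147896 N
= 147.9 kN

147.9 kN


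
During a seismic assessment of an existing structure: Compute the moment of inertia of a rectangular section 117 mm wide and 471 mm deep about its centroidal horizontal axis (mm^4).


I = b * h^3 / 12
= 117 * 471^3 / 12
= 117 * 104487111 / 12
= 1018749332.25 mm^4

1018749332.25 mm^4
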